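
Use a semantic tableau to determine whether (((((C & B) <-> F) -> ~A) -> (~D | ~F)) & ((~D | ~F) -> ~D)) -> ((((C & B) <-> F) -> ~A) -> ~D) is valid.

Valid

Assume the negation and expand:
Initial set: {F ((((((C & B) <-> F) -> ~A) -> (~D | ~F)) & ((~D | ~F) -> ~D)) -> ((((C & B) <-> F) -> ~A) -> ~D))}.
F ((((((C & B) <-> F) -> ~A) -> (~D | ~F)) & ((~D | ~F) -> ~D)) -> ((((C & B) <-> F) -> ~A) -> ~D)): α-rule — add T (((((C & B) <-> F) -> ~A) -> (~D | ~F)) & ((~D | ~F) -> ~D)), F ((((C & B) <-> F) -> ~A) -> ~D).
T (((((C & B) <-> F) -> ~A) -> (~D | ~F)) & ((~D | ~F) -> ~D)): α-rule — add T ((((C & B) <-> F) -> ~A) -> (~D | ~F)), T ((~D | ~F) -> ~D).
F ((((C & B) <-> F) -> ~A) -> ~D): α-rule — add T (((C & B) <-> F) -> ~A), F ~D.
T ((((C & B) <-> F) -> ~A) -> (~D | ~F)): β-rule — branch into F (((C & B) <-> F) -> ~A)  //  T (~D | ~F).
  branch 1 (add F (((C & B) <-> F) -> ~A)):
    F (((C & B) <-> F) -> ~A): α-rule — add T ((C & B) <-> F), F ~A.
    T ((~D | ~F) -> ~D): β-rule — branch into F (~D | ~F)  //  T ~D.
      branch 1.1 (add F (~D | ~F)):
        F (~D | ~F): α-rule — add F ~D, F ~F.
        T (((C & B) <-> F) -> ~A): β-rule — branch into F ((C & B) <-> F)  //  T ~A.
          branch 1.1.1 (add F ((C & B) <-> F)):
            T ((C & B) <-> F): β-rule — branch into T (C & B), T F  //  F (C & B), F F.
              branch 1.1.1.1 (add T (C & B), T F):
                T (C & B): α-rule — add T C, T B.
                F ((C & B) <-> F): β-rule — branch into T (C & B), F F  //  F (C & B), T F.
                  branch 1.1.1.1.1 (add T (C & B), F F):
                    × closes — contains both F and ~F.
                  branch 1.1.1.1.2 (add F (C & B), T F):
                    F (C & B): β-rule — branch into F C  //  F B.
                      branch 1.1.1.1.2.1 (add F C):
                        × closes — contains both C and ~C.
                      branch 1.1.1.1.2.2 (add F B):
                        × closes — contains both B and ~B.
              branch 1.1.1.2 (add F (C & B), F F):
                × closes — contains both F and ~F.
          branch 1.1.2 (add T ~A):
            × closes — contains both A and ~A.
      branch 1.2 (add T ~D):
        × closes — contains both D and ~D.
  branch 2 (add T (~D | ~F)):
    T ((~D | ~F) -> ~D): β-rule — branch into F (~D | ~F)  //  T ~D.
      branch 2.1 (add F (~D | ~F)):
        F (~D | ~F): α-rule — add F ~D, F ~F.
        T (((C & B) <-> F) -> ~A): β-rule — branch into F ((C & B) <-> F)  //  T ~A.
          branch 2.1.1 (add F ((C & B) <-> F)):
            T (~D | ~F): β-rule — branch into T ~D  //  T ~F.
              branch 2.1.1.1 (add T ~D):
                × closes — contains both D and ~D.
              branch 2.1.1.2 (add T ~F):
                × closes — contains both F and ~F.
          branch 2.1.2 (add T ~A):
            T (~D | ~F): β-rule — branch into T ~D  //  T ~F.
              branch 2.1.2.1 (add T ~D):
                × closes — contains both D and ~D.
              branch 2.1.2.2 (add T ~F):
                × closes — contains both F and ~F.
      branch 2.2 (add T ~D):
        × closes — contains both D and ~D.
All 11 branches close.
Every branch closed, so the negation is unsatisfiable and the formula is valid.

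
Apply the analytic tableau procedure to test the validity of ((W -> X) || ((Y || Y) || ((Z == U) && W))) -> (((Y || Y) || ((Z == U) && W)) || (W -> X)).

Valid

Assume the negation and expand:
Initial set: {!(((W -> X) || ((Y || Y) || ((Z == U) && W))) -> (((Y || Y) || ((Z == U) && W)) || (W -> X)))}.
!(((W -> X) || ((Y || Y) || ((Z == U) && W))) -> (((Y || Y) || ((Z == U) && W)) || (W -> X))): α-rule — add ((W -> X) || ((Y || Y) || ((Z == U) && W))), !(((Y || Y) || ((Z == U) && W)) || (W -> X)).
!(((Y || Y) || ((Z == U) && W)) || (W -> X)): α-rule — add !((Y || Y) || ((Z == U) && W)), !(W -> X).
!((Y || Y) || ((Z == U) && W)): α-rule — add !(Y || Y), !((Z == U) && W).
!(W -> X): α-rule — add W, !X.
!(Y || Y): α-rule — add !Y, !Y.
((W -> X) || ((Y || Y) || ((Z == U) && W))): β-rule — branch into (W -> X)  //  ((Y || Y) || ((Z == U) && W)).
  branch 1 (add (W -> X)):
    !((Z == U) && W): β-rule — branch into !(Z == U)  //  !W.
      branch 1.1 (add !(Z == U)):
        (W -> X): β-rule — branch into !W  //  X.
          branch 1.1.1 (add !W):
            × closes — contains both W and !W.
          branch 1.1.2 (add X):
            × closes — contains both X and !X.
      branch 1.2 (add !W):
        × closes — contains both W and !W.
  branch 2 (add ((Y || Y) || ((Z == U) && W))):
    !((Z == U) && W): β-rule — branch into !(Z == U)  //  !W.
      branch 2.1 (add !(Z == U)):
        ((Y || Y) || ((Z == U) && W)): β-rule — branch into (Y || Y)  //  ((Z == U) && W).
          branch 2.1.1 (add (Y || Y)):
            !(Z == U): β-rule — branch into Z, !U  //  !Z, U.
              branch 2.1.1.1 (add Z, !U):
                (Y || Y): β-rule — branch into Y  //  Y.
                  branch 2.1.1.1.1 (add Y):
                    × closes — contains both Y and !Y.
                  branch 2.1.1.1.2 (add Y):
                    × closes — contains both Y and !Y.
              branch 2.1.1.2 (add !Z, U):
                (Y || Y): β-rule — branch into Y  //  Y.
                  branch 2.1.1.2.1 (add Y):
                    × closes — contains both Y and !Y.
                  branch 2.1.1.2.2 (add Y):
                    × closes — contains both Y and !Y.
          branch 2.1.2 (add ((Z == U) && W)):
            ((Z == U) && W): α-rule — add (Z == U), W.
            !(Z == U): β-rule — branch into Z, !U  //  !Z, U.
              branch 2.1.2.1 (add Z, !U):
                (Z == U): β-rule — branch into Z, U  //  !Z, !U.
                  branch 2.1.2.1.1 (add Z, U):
                    × closes — contains both U and !U.
                  branch 2.1.2.1.2 (add !Z, !U):
                    × closes — contains both Z and !Z.
              branch 2.1.2.2 (add !Z, U):
                (Z == U): β-rule — branch into Z, U  //  !Z, !U.
                  branch 2.1.2.2.1 (add Z, U):
                    × closes — contains both Z and !Z.
                  branch 2.1.2.2.2 (add !Z, !U):
                    × closes — contains both U and !U.
      branch 2.2 (add !W):
        × closes — contains both W and !W.
All 12 branches close.
Every branch closed, so the negation is unsatisfiable and the formula is valid.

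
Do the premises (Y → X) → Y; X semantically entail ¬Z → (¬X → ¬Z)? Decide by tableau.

Yes

Initial set: {T ((Y → X) → Y); T X; F (¬Z → (¬X → ¬Z))}.
F (¬Z → (¬X → ¬Z)): α-rule — add T ¬Z, F (¬X → ¬Z).
F (¬X → ¬Z): α-rule — add T ¬X, F ¬Z.
× closes — contains both X and ¬X.
All 1 branch closes.
Every branch closed, so the premises entail the conclusion.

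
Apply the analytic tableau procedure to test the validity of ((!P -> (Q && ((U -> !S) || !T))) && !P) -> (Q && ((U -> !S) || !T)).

Valid

Assume the negation and expand:
Initial set: {F (((!P -> (Q && ((U -> !S) || !T))) && !P) -> (Q && ((U -> !S) || !T)))}.
F (((!P -> (Q && ((U -> !S) || !T))) && !P) -> (Q && ((U -> !S) || !T))): α-rule — add T ((!P -> (Q && ((U -> !S) || !T))) && !P), F (Q && ((U -> !S) || !T)).
T ((!P -> (Q && ((U -> !S) || !T))) && !P): α-rule — add T (!P -> (Q && ((U -> !S) || !T))), T !P.
F (Q && ((U -> !S) || !T)): β-rule — branch into F Q  //  F ((U -> !S) || !T).
  branch 1 (add F Q):
    T (!P -> (Q && ((U -> !S) || !T))): β-rule — branch into F !P  //  T (Q && ((U -> !S) || !T)).
      branch 1.1 (add F !P):
        × closes — contains both P and !P.
      branch 1.2 (add T (Q && ((U -> !S) || !T))):
        T (Q && ((U -> !S) || !T)): α-rule — add T Q, T ((U -> !S) || !T).
        × closes — contains both Q and !Q.
  branch 2 (add F ((U -> !S) || !T)):
    F ((U -> !S) || !T): α-rule — add F (U -> !S), F !T.
    F (U -> !S): α-rule — add T U, F !S.
    T (!P -> (Q && ((U -> !S) || !T))): β-rule — branch into F !P  //  T (Q && ((U -> !S) || !T)).
      branch 2.1 (add F !P):
        × closes — contains both P and !P.
      branch 2.2 (add T (Q && ((U -> !S) || !T))):
        T (Q && ((U -> !S) || !T)): α-rule — add T Q, T ((U -> !S) || !T).
        T ((U -> !S) || !T): β-rule — branch into T (U -> !S)  //  T !T.
          branch 2.2.1 (add T (U -> !S)):
            T (U -> !S): β-rule — branch into F U  //  T !S.
              branch 2.2.1.1 (add F U):
                × closes — contains both U and !U.
              branch 2.2.1.2 (add T !S):
                × closes — contains both S and !S.
          branch 2.2.2 (add T !T):
            × closes — contains both T and !T.
All 6 branches close.
Every branch closed, so the negation is unsatisfiable and the formula is valid.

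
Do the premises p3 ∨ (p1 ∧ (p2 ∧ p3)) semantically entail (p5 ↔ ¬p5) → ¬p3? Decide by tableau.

Yes

Initial set: {T (p3 ∨ (p1 ∧ (p2 ∧ p3))); F ((p5 ↔ ¬p5) → ¬p3)}.
F ((p5 ↔ ¬p5) → ¬p3): α-rule — add T (p5 ↔ ¬p5), F ¬p3.
T (p3 ∨ (p1 ∧ (p2 ∧ p3))): β-rule — branch into T p3  //  T (p1 ∧ (p2 ∧ p3)).
  branch 1 (add T p3):
    T (p5 ↔ ¬p5): β-rule — branch into T p5, T ¬p5  //  F p5, F ¬p5.
      branch 1.1 (add T p5, T ¬p5):
        × closes — contains both p5 and ¬p5.
      branch 1.2 (add F p5, F ¬p5):
        × closes — contains both p5 and ¬p5.
  branch 2 (add T (p1 ∧ (p2 ∧ p3))):
    T (p1 ∧ (p2 ∧ p3)): α-rule — add T p1, T (p2 ∧ p3).
    T (p2 ∧ p3): α-rule — add T p2, T p3.
    T (p5 ↔ ¬p5): β-rule — branch into T p5, T ¬p5  //  F p5, F ¬p5.
      branch 2.1 (add T p5, T ¬p5):
        × closes — contains both p5 and ¬p5.
      branch 2.2 (add F p5, F ¬p5):
        × closes — contains both p5 and ¬p5.
All 4 branches close.
Every branch closed, so the premises entail the conclusion.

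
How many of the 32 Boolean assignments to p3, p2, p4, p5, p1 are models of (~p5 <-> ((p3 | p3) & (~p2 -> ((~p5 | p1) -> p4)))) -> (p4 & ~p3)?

21

Initial set: {((~p5 <-> ((p3 | p3) & (~p2 -> ((~p5 | p1) -> p4)))) -> (p4 & ~p3))}.
((~p5 <-> ((p3 | p3) & (~p2 -> ((~p5 | p1) -> p4)))) -> (p4 & ~p3)): β-rule — branch into ~(~p5 <-> ((p3 | p3) & (~p2 -> ((~p5 | p1) -> p4))))  //  (p4 & ~p3).
  branch 1 (add ~(~p5 <-> ((p3 | p3) & (~p2 -> ((~p5 | p1) -> p4))))):
    ~(~p5 <-> ((p3 | p3) & (~p2 -> ((~p5 | p1) -> p4)))): β-rule — branch into ~p5, ~((p3 | p3) & (~p2 -> ((~p5 | p1) -> p4)))  //  ~~p5, ((p3 | p3) & (~p2 -> ((~p5 | p1) -> p4))).
      branch 1.1 (add ~p5, ~((p3 | p3) & (~p2 -> ((~p5 | p1) -> p4)))):
        ~((p3 | p3) & (~p2 -> ((~p5 | p1) -> p4))): β-rule — branch into ~(p3 | p3)  //  ~(~p2 -> ((~p5 | p1) -> p4)).
          branch 1.1.1 (add ~(p3 | p3)):
            ~(p3 | p3): α-rule — add ~p3, ~p3.
            ○ open, literals {p3=0, p5=0}.
          branch 1.1.2 (add ~(~p2 -> ((~p5 | p1) -> p4))):
            ~(~p2 -> ((~p5 | p1) -> p4)): α-rule — add ~p2, ~((~p5 | p1) -> p4).
            ~((~p5 | p1) -> p4): α-rule — add (~p5 | p1), ~p4.
            (~p5 | p1): β-rule — branch into ~p5  //  p1.
              branch 1.1.2.1 (add ~p5):
                ○ open, literals {p2=0, p4=0, p5=0}.
              branch 1.1.2.2 (add p1):
                ○ open, literals {p1=1, p2=0, p4=0, p5=0}.
      branch 1.2 (add ~~p5, ((p3 | p3) & (~p2 -> ((~p5 | p1) -> p4)))):
        ((p3 | p3) & (~p2 -> ((~p5 | p1) -> p4))): α-rule — add (p3 | p3), (~p2 -> ((~p5 | p1) -> p4)).
        (p3 | p3): β-rule — branch into p3  //  p3.
          branch 1.2.1 (add p3):
            (~p2 -> ((~p5 | p1) -> p4)): β-rule — branch into ~~p2  //  ((~p5 | p1) -> p4).
              branch 1.2.1.1 (add ~~p2):
                ○ open, literals {p2=1, p3=1, p5=1}.
              branch 1.2.1.2 (add ((~p5 | p1) -> p4)):
                ((~p5 | p1) -> p4): β-rule — branch into ~(~p5 | p1)  //  p4.
                  branch 1.2.1.2.1 (add ~(~p5 | p1)):
                    ~(~p5 | p1): α-rule — add ~~p5, ~p1.
                    ○ open, literals {p1=0, p3=1, p5=1}.
                  branch 1.2.1.2.2 (add p4):
                    ○ open, literals {p3=1, p4=1, p5=1}.
          branch 1.2.2 (add p3):
            (~p2 -> ((~p5 | p1) -> p4)): β-rule — branch into ~~p2  //  ((~p5 | p1) -> p4).
              branch 1.2.2.1 (add ~~p2):
                ○ open, literals {p2=1, p3=1, p5=1}.
              branch 1.2.2.2 (add ((~p5 | p1) -> p4)):
                ((~p5 | p1) -> p4): β-rule — branch into ~(~p5 | p1)  //  p4.
                  branch 1.2.2.2.1 (add ~(~p5 | p1)):
                    ~(~p5 | p1): α-rule — add ~~p5, ~p1.
                    ○ open, literals {p1=0, p3=1, p5=1}.
                  branch 1.2.2.2.2 (add p4):
                    ○ open, literals {p3=1, p4=1, p5=1}.
  branch 2 (add (p4 & ~p3)):
    (p4 & ~p3): α-rule — add p4, ~p3.
    ○ open, literals {p3=0, p4=1}.
0 branches closed, 10 open.
Each open branch fixes some atoms; the unmentioned ones are free. Counting distinct full assignments: branch {p3=0, p5=0} (p2, p4, p1) contributes 8 new; branch {p2=0, p4=0, p5=0} (p3, p1) contributes 2 new; branch {p1=1, p2=0, p4=0, p5=0} (p3) contributes 0 new; branch {p2=1, p3=1, p5=1} (p4, p1) contributes 4 new; branch {p1=0, p3=1, p5=1} (p2, p4) contributes 2 new; branch {p3=1, p4=1, p5=1} (p2, p1) contributes 1 new; branch {p2=1, p3=1, p5=1} (p4, p1) contributes 0 new; branch {p1=0, p3=1, p5=1} (p2, p4) contributes 0 new; branch {p3=1, p4=1, p5=1} (p2, p1) contributes 0 new; branch {p3=0, p4=1} (p2, p5, p1) contributes 4 new. Total: 21.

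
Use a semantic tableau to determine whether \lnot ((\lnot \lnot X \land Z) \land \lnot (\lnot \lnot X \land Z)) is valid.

Assume the negation and expand:
Initial set: {\lnot \lnot ((\lnot \lnot X \land Z) \land \lnot (\lnot \lnot X \land Z))}.
\lnot \lnot ((\lnot \lnot X \land Z) \land \lnot (\lnot \lnot X \land Z)): α-rule — add (\lnot \lnot X \land Z), \lnot (\lnot \lnot X \land Z).
(\lnot \lnot X \land Z): α-rule — add \lnot \lnot X, Z.
\lnot \lnot X: drop double negation, giving X.
\lnot (\lnot \lnot X \land Z): β-rule — branch into \lnot \lnot \lnot X  //  \lnot Z.
  branch 1 (add \lnot \lnot \lnot X):
    \lnot \lnot \lnot X: drop double negation, giving \lnot X.
    × closes — contains both X and \lnot X.
  branch 2 (add \lnot Z):
    × closes — contains both Z and \lnot Z.
All 2 branches close.
Every branch closed, so the negation is unsatisfiable and the formula is valid.

Valid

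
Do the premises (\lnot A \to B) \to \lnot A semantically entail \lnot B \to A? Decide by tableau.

Initial set: {((\lnot A \to B) \to \lnot A); \lnot (\lnot B \to A)}.
\lnot (\lnot B \to A): α-rule — add \lnot B, \lnot A.
((\lnot A \to B) \to \lnot A): β-rule — branch into \lnot (\lnot A \to B)  //  \lnot A.
  branch 1 (add \lnot (\lnot A \to B)):
    \lnot (\lnot A \to B): α-rule — add \lnot A, \lnot B.
    ○ open, literals {A=false, B=false}.
  branch 2 (add \lnot A):
    ○ open, literals {A=false, B=false}.
0 branches closed, 2 open.
An open branch gives a countermodel: A=false, B=false (unmentioned atoms arbitrary); the premises hold there but the conclusion fails.

No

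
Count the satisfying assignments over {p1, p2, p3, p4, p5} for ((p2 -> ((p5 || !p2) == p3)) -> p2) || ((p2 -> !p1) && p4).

24

Initial set: {(((p2 -> ((p5 || !p2) == p3)) -> p2) || ((p2 -> !p1) && p4))}.
(((p2 -> ((p5 || !p2) == p3)) -> p2) || ((p2 -> !p1) && p4)): β-rule — branch into ((p2 -> ((p5 || !p2) == p3)) -> p2)  //  ((p2 -> !p1) && p4).
  branch 1 (add ((p2 -> ((p5 || !p2) == p3)) -> p2)):
    ((p2 -> ((p5 || !p2) == p3)) -> p2): β-rule — branch into !(p2 -> ((p5 || !p2) == p3))  //  p2.
      branch 1.1 (add !(p2 -> ((p5 || !p2) == p3))):
        !(p2 -> ((p5 || !p2) == p3)): α-rule — add p2, !((p5 || !p2) == p3).
        !((p5 || !p2) == p3): β-rule — branch into (p5 || !p2), !p3  //  !(p5 || !p2), p3.
          branch 1.1.1 (add (p5 || !p2), !p3):
            (p5 || !p2): β-rule — branch into p5  //  !p2.
              branch 1.1.1.1 (add p5):
                ○ open, literals {p2=1, p3=0, p5=1}.
              branch 1.1.1.2 (add !p2):
                × closes — contains both p2 and !p2.
          branch 1.1.2 (add !(p5 || !p2), p3):
            !(p5 || !p2): α-rule — add !p5, !!p2.
            ○ open, literals {p2=1, p3=1, p5=0}.
      branch 1.2 (add p2):
        ○ open, literals {p2=1}.
  branch 2 (add ((p2 -> !p1) && p4)):
    ((p2 -> !p1) && p4): α-rule — add (p2 -> !p1), p4.
    (p2 -> !p1): β-rule — branch into !p2  //  !p1.
      branch 2.1 (add !p2):
        ○ open, literals {p2=0, p4=1}.
      branch 2.2 (add !p1):
        ○ open, literals {p1=0, p4=1}.
1 branch closed, 5 open.
Each open branch fixes some atoms; the unmentioned ones are free. Counting distinct full assignments: branch {p2=1, p3=0, p5=1} (p1, p4) contributes 4 new; branch {p2=1, p3=1, p5=0} (p1, p4) contributes 4 new; branch {p2=1} (p1, p3, p4, p5) contributes 8 new; branch {p2=0, p4=1} (p1, p3, p5) contributes 8 new; branch {p1=0, p4=1} (p2, p3, p5) contributes 0 new. Total: 24.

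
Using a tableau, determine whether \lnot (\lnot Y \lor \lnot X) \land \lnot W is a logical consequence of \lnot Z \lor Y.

No

Initial set: {T (\lnot Z \lor Y); F (\lnot (\lnot Y \lor \lnot X) \land \lnot W)}.
T (\lnot Z \lor Y): β-rule — branch into T \lnot Z  //  T Y.
  branch 1 (add T \lnot Z):
    F (\lnot (\lnot Y \lor \lnot X) \land \lnot W): β-rule — branch into F \lnot (\lnot Y \lor \lnot X)  //  F \lnot W.
      branch 1.1 (add F \lnot (\lnot Y \lor \lnot X)):
        F \lnot (\lnot Y \lor \lnot X): β-rule — branch into T \lnot Y  //  T \lnot X.
          branch 1.1.1 (add T \lnot Y):
            ○ open, literals {Y=false, Z=false}.
          branch 1.1.2 (add T \lnot X):
            ○ open, literals {X=false, Z=false}.
      branch 1.2 (add F \lnot W):
        ○ open, literals {W=true, Z=false}.
  branch 2 (add T Y):
    F (\lnot (\lnot Y \lor \lnot X) \land \lnot W): β-rule — branch into F \lnot (\lnot Y \lor \lnot X)  //  F \lnot W.
      branch 2.1 (add F \lnot (\lnot Y \lor \lnot X)):
        F \lnot (\lnot Y \lor \lnot X): β-rule — branch into T \lnot Y  //  T \lnot X.
          branch 2.1.1 (add T \lnot Y):
            × closes — contains both Y and \lnot Y.
          branch 2.1.2 (add T \lnot X):
            ○ open, literals {X=false, Y=true}.
      branch 2.2 (add F \lnot W):
        ○ open, literals {W=true, Y=true}.
1 branch closed, 5 open.
An open branch gives a countermodel: Y=false, Z=false (unmentioned atoms arbitrary); the premises hold there but the conclusion fails.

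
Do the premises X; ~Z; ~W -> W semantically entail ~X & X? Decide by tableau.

No

Initial set: {X; ~Z; (~W -> W); ~(~X & X)}.
(~W -> W): β-rule — branch into ~~W  //  W.
  branch 1 (add ~~W):
    ~(~X & X): β-rule — branch into ~~X  //  ~X.
      branch 1.1 (add ~~X):
        ○ open, literals {W=1, X=1, Z=0}.
      branch 1.2 (add ~X):
        × closes — contains both X and ~X.
  branch 2 (add W):
    ~(~X & X): β-rule — branch into ~~X  //  ~X.
      branch 2.1 (add ~~X):
        ○ open, literals {W=1, X=1, Z=0}.
      branch 2.2 (add ~X):
        × closes — contains both X and ~X.
2 branches closed, 2 open.
An open branch gives a countermodel: W=1, X=1, Z=0 (unmentioned atoms arbitrary); the premises hold there but the conclusion fails.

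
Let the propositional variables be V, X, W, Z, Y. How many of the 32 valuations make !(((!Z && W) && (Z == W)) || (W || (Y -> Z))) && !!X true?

Initial set: {(!(((!Z && W) && (Z == W)) || (W || (Y -> Z))) && !!X)}.
(!(((!Z && W) && (Z == W)) || (W || (Y -> Z))) && !!X): α-rule — add !(((!Z && W) && (Z == W)) || (W || (Y -> Z))), !!X.
!(((!Z && W) && (Z == W)) || (W || (Y -> Z))): α-rule — add !((!Z && W) && (Z == W)), !(W || (Y -> Z)).
!!X: drop double negation, giving X.
!(W || (Y -> Z)): α-rule — add !W, !(Y -> Z).
!(Y -> Z): α-rule — add Y, !Z.
!((!Z && W) && (Z == W)): β-rule — branch into !(!Z && W)  //  !(Z == W).
  branch 1 (add !(!Z && W)):
    !(!Z && W): β-rule — branch into !!Z  //  !W.
      branch 1.1 (add !!Z):
        × closes — contains both Z and !Z.
      branch 1.2 (add !W):
        ○ open, literals {W=F, X=T, Y=T, Z=F}.
  branch 2 (add !(Z == W)):
    !(Z == W): β-rule — branch into Z, !W  //  !Z, W.
      branch 2.1 (add Z, !W):
        × closes — contains both Z and !Z.
      branch 2.2 (add !Z, W):
        × closes — contains both W and !W.
3 branches closed, 1 open.
Each open branch fixes some atoms; the unmentioned ones are free. Counting distinct full assignments: branch {W=F, X=T, Y=T, Z=F} (V) contributes 2 new. Total: 2.

2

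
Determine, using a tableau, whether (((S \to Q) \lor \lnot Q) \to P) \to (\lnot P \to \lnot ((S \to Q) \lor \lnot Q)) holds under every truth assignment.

Assume the negation and expand:
Initial set: {F ((((S \to Q) \lor \lnot Q) \to P) \to (\lnot P \to \lnot ((S \to Q) \lor \lnot Q)))}.
F ((((S \to Q) \lor \lnot Q) \to P) \to (\lnot P \to \lnot ((S \to Q) \lor \lnot Q))): α-rule — add T (((S \to Q) \lor \lnot Q) \to P), F (\lnot P \to \lnot ((S \to Q) \lor \lnot Q)).
F (\lnot P \to \lnot ((S \to Q) \lor \lnot Q)): α-rule — add T \lnot P, F \lnot ((S \to Q) \lor \lnot Q).
T (((S \to Q) \lor \lnot Q) \to P): β-rule — branch into F ((S \to Q) \lor \lnot Q)  //  T P.
  branch 1 (add F ((S \to Q) \lor \lnot Q)):
    F ((S \to Q) \lor \lnot Q): α-rule — add F (S \to Q), F \lnot Q.
    F (S \to Q): α-rule — add T S, F Q.
    × closes — contains both Q and \lnot Q.
  branch 2 (add T P):
    × closes — contains both P and \lnot P.
All 2 branches close.
Every branch closed, so the negation is unsatisfiable and the formula is valid.

Valid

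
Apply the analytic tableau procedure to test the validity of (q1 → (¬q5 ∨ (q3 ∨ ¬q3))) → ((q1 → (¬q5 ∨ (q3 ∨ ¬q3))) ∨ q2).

Assume the negation and expand:
Initial set: {¬((q1 → (¬q5 ∨ (q3 ∨ ¬q3))) → ((q1 → (¬q5 ∨ (q3 ∨ ¬q3))) ∨ q2))}.
¬((q1 → (¬q5 ∨ (q3 ∨ ¬q3))) → ((q1 → (¬q5 ∨ (q3 ∨ ¬q3))) ∨ q2)): α-rule — add (q1 → (¬q5 ∨ (q3 ∨ ¬q3))), ¬((q1 → (¬q5 ∨ (q3 ∨ ¬q3))) ∨ q2).
¬((q1 → (¬q5 ∨ (q3 ∨ ¬q3))) ∨ q2): α-rule — add ¬(q1 → (¬q5 ∨ (q3 ∨ ¬q3))), ¬q2.
¬(q1 → (¬q5 ∨ (q3 ∨ ¬q3))): α-rule — add q1, ¬(¬q5 ∨ (q3 ∨ ¬q3)).
¬(¬q5 ∨ (q3 ∨ ¬q3)): α-rule — add ¬¬q5, ¬(q3 ∨ ¬q3).
¬(q3 ∨ ¬q3): α-rule — add ¬q3, ¬¬q3.
× closes — contains both q3 and ¬q3.
All 1 branch closes.
Every branch closed, so the negation is unsatisfiable and the formula is valid.

Valid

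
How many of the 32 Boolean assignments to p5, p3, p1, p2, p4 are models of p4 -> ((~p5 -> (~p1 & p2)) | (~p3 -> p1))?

Initial set: {(p4 -> ((~p5 -> (~p1 & p2)) | (~p3 -> p1)))}.
(p4 -> ((~p5 -> (~p1 & p2)) | (~p3 -> p1))): β-rule — branch into ~p4  //  ((~p5 -> (~p1 & p2)) | (~p3 -> p1)).
  branch 1 (add ~p4):
    ○ open, literals {p4=false}.
  branch 2 (add ((~p5 -> (~p1 & p2)) | (~p3 -> p1))):
    ((~p5 -> (~p1 & p2)) | (~p3 -> p1)): β-rule — branch into (~p5 -> (~p1 & p2))  //  (~p3 -> p1).
      branch 2.1 (add (~p5 -> (~p1 & p2))):
        (~p5 -> (~p1 & p2)): β-rule — branch into ~~p5  //  (~p1 & p2).
          branch 2.1.1 (add ~~p5):
            ○ open, literals {p5=true}.
          branch 2.1.2 (add (~p1 & p2)):
            (~p1 & p2): α-rule — add ~p1, p2.
            ○ open, literals {p1=false, p2=true}.
      branch 2.2 (add (~p3 -> p1)):
        (~p3 -> p1): β-rule — branch into ~~p3  //  p1.
          branch 2.2.1 (add ~~p3):
            ○ open, literals {p3=true}.
          branch 2.2.2 (add p1):
            ○ open, literals {p1=true}.
0 branches closed, 5 open.
Each open branch fixes some atoms; the unmentioned ones are free. Counting distinct full assignments: branch {p4=false} (p5, p3, p1, p2) contributes 16 new; branch {p5=true} (p3, p1, p2, p4) contributes 8 new; branch {p1=false, p2=true} (p5, p3, p4) contributes 2 new; branch {p3=true} (p5, p1, p2, p4) contributes 3 new; branch {p1=true} (p5, p3, p2, p4) contributes 2 new. Total: 31.

31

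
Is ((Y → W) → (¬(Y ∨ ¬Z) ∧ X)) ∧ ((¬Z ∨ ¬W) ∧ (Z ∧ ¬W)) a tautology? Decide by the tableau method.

Not valid

Assume the negation and expand:
Initial set: {¬(((Y → W) → (¬(Y ∨ ¬Z) ∧ X)) ∧ ((¬Z ∨ ¬W) ∧ (Z ∧ ¬W)))}.
¬(((Y → W) → (¬(Y ∨ ¬Z) ∧ X)) ∧ ((¬Z ∨ ¬W) ∧ (Z ∧ ¬W))): β-rule — branch into ¬((Y → W) → (¬(Y ∨ ¬Z) ∧ X))  //  ¬((¬Z ∨ ¬W) ∧ (Z ∧ ¬W)).
  branch 1 (add ¬((Y → W) → (¬(Y ∨ ¬Z) ∧ X))):
    ¬((Y → W) → (¬(Y ∨ ¬Z) ∧ X)): α-rule — add (Y → W), ¬(¬(Y ∨ ¬Z) ∧ X).
    (Y → W): β-rule — branch into ¬Y  //  W.
      branch 1.1 (add ¬Y):
        ¬(¬(Y ∨ ¬Z) ∧ X): β-rule — branch into ¬¬(Y ∨ ¬Z)  //  ¬X.
          branch 1.1.1 (add ¬¬(Y ∨ ¬Z)):
            ¬¬(Y ∨ ¬Z): β-rule — branch into Y  //  ¬Z.
              branch 1.1.1.1 (add Y):
                × closes — contains both Y and ¬Y.
              branch 1.1.1.2 (add ¬Z):
                ○ open, literals {Y=false, Z=false}.
          branch 1.1.2 (add ¬X):
            ○ open, literals {X=false, Y=false}.
      branch 1.2 (add W):
        ¬(¬(Y ∨ ¬Z) ∧ X): β-rule — branch into ¬¬(Y ∨ ¬Z)  //  ¬X.
          branch 1.2.1 (add ¬¬(Y ∨ ¬Z)):
            ¬¬(Y ∨ ¬Z): β-rule — branch into Y  //  ¬Z.
              branch 1.2.1.1 (add Y):
                ○ open, literals {W=true, Y=true}.
              branch 1.2.1.2 (add ¬Z):
                ○ open, literals {W=true, Z=false}.
          branch 1.2.2 (add ¬X):
            ○ open, literals {W=true, X=false}.
  branch 2 (add ¬((¬Z ∨ ¬W) ∧ (Z ∧ ¬W))):
    ¬((¬Z ∨ ¬W) ∧ (Z ∧ ¬W)): β-rule — branch into ¬(¬Z ∨ ¬W)  //  ¬(Z ∧ ¬W).
      branch 2.1 (add ¬(¬Z ∨ ¬W)):
        ¬(¬Z ∨ ¬W): α-rule — add ¬¬Z, ¬¬W.
        ○ open, literals {W=true, Z=true}.
      branch 2.2 (add ¬(Z ∧ ¬W)):
        ¬(Z ∧ ¬W): β-rule — branch into ¬Z  //  ¬¬W.
          branch 2.2.1 (add ¬Z):
            ○ open, literals {Z=false}.
          branch 2.2.2 (add ¬¬W):
            ○ open, literals {W=true}.
1 branch closed, 8 open.
An open branch gives a countermodel: Y=false, Z=false (unmentioned atoms arbitrary); under it the original formula is false.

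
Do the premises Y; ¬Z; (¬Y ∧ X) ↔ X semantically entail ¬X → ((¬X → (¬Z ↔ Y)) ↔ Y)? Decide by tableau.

Yes

Initial set: {Y; ¬Z; ((¬Y ∧ X) ↔ X); ¬(¬X → ((¬X → (¬Z ↔ Y)) ↔ Y))}.
¬(¬X → ((¬X → (¬Z ↔ Y)) ↔ Y)): α-rule — add ¬X, ¬((¬X → (¬Z ↔ Y)) ↔ Y).
((¬Y ∧ X) ↔ X): β-rule — branch into (¬Y ∧ X), X  //  ¬(¬Y ∧ X), ¬X.
  branch 1 (add (¬Y ∧ X), X):
    × closes — contains both X and ¬X.
  branch 2 (add ¬(¬Y ∧ X), ¬X):
    ¬((¬X → (¬Z ↔ Y)) ↔ Y): β-rule — branch into (¬X → (¬Z ↔ Y)), ¬Y  //  ¬(¬X → (¬Z ↔ Y)), Y.
      branch 2.1 (add (¬X → (¬Z ↔ Y)), ¬Y):
        × closes — contains both Y and ¬Y.
      branch 2.2 (add ¬(¬X → (¬Z ↔ Y)), Y):
        ¬(¬X → (¬Z ↔ Y)): α-rule — add ¬X, ¬(¬Z ↔ Y).
        ¬(¬Y ∧ X): β-rule — branch into ¬¬Y  //  ¬X.
          branch 2.2.1 (add ¬¬Y):
            ¬(¬Z ↔ Y): β-rule — branch into ¬Z, ¬Y  //  ¬¬Z, Y.
              branch 2.2.1.1 (add ¬Z, ¬Y):
                × closes — contains both Y and ¬Y.
              branch 2.2.1.2 (add ¬¬Z, Y):
                × closes — contains both Z and ¬Z.
          branch 2.2.2 (add ¬X):
            ¬(¬Z ↔ Y): β-rule — branch into ¬Z, ¬Y  //  ¬¬Z, Y.
              branch 2.2.2.1 (add ¬Z, ¬Y):
                × closes — contains both Y and ¬Y.
              branch 2.2.2.2 (add ¬¬Z, Y):
                × closes — contains both Z and ¬Z.
All 6 branches close.
Every branch closed, so the premises entail the conclusion.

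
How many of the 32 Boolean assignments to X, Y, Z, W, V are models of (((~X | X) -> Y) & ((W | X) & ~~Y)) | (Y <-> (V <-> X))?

Initial set: {((((~X | X) -> Y) & ((W | X) & ~~Y)) | (Y <-> (V <-> X)))}.
((((~X | X) -> Y) & ((W | X) & ~~Y)) | (Y <-> (V <-> X))): β-rule — branch into (((~X | X) -> Y) & ((W | X) & ~~Y))  //  (Y <-> (V <-> X)).
  branch 1 (add (((~X | X) -> Y) & ((W | X) & ~~Y))):
    (((~X | X) -> Y) & ((W | X) & ~~Y)): α-rule — add ((~X | X) -> Y), ((W | X) & ~~Y).
    ((W | X) & ~~Y): α-rule — add (W | X), ~~Y.
    ~~Y: drop double negation, giving Y.
    ((~X | X) -> Y): β-rule — branch into ~(~X | X)  //  Y.
      branch 1.1 (add ~(~X | X)):
        ~(~X | X): α-rule — add ~~X, ~X.
        × closes — contains both X and ~X.
      branch 1.2 (add Y):
        (W | X): β-rule — branch into W  //  X.
          branch 1.2.1 (add W):
            ○ open, literals {W=1, Y=1}.
          branch 1.2.2 (add X):
            ○ open, literals {X=1, Y=1}.
  branch 2 (add (Y <-> (V <-> X))):
    (Y <-> (V <-> X)): β-rule — branch into Y, (V <-> X)  //  ~Y, ~(V <-> X).
      branch 2.1 (add Y, (V <-> X)):
        (V <-> X): β-rule — branch into V, X  //  ~V, ~X.
          branch 2.1.1 (add V, X):
            ○ open, literals {V=1, X=1, Y=1}.
          branch 2.1.2 (add ~V, ~X):
            ○ open, literals {V=0, X=0, Y=1}.
      branch 2.2 (add ~Y, ~(V <-> X)):
        ~(V <-> X): β-rule — branch into V, ~X  //  ~V, X.
          branch 2.2.1 (add V, ~X):
            ○ open, literals {V=1, X=0, Y=0}.
          branch 2.2.2 (add ~V, X):
            ○ open, literals {V=0, X=1, Y=0}.
1 branch closed, 6 open.
Each open branch fixes some atoms; the unmentioned ones are free. Counting distinct full assignments: branch {W=1, Y=1} (X, Z, V) contributes 8 new; branch {X=1, Y=1} (Z, W, V) contributes 4 new; branch {V=1, X=1, Y=1} (Z, W) contributes 0 new; branch {V=0, X=0, Y=1} (Z, W) contributes 2 new; branch {V=1, X=0, Y=0} (Z, W) contributes 4 new; branch {V=0, X=1, Y=0} (Z, W) contributes 4 new. Total: 22.

22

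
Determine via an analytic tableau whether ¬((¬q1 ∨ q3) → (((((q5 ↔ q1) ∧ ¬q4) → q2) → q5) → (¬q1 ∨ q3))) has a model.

Initial set: {T ¬((¬q1 ∨ q3) → (((((q5 ↔ q1) ∧ ¬q4) → q2) → q5) → (¬q1 ∨ q3)))}.
T ¬((¬q1 ∨ q3) → (((((q5 ↔ q1) ∧ ¬q4) → q2) → q5) → (¬q1 ∨ q3))): α-rule — add T (¬q1 ∨ q3), F (((((q5 ↔ q1) ∧ ¬q4) → q2) → q5) → (¬q1 ∨ q3)).
F (((((q5 ↔ q1) ∧ ¬q4) → q2) → q5) → (¬q1 ∨ q3)): α-rule — add T ((((q5 ↔ q1) ∧ ¬q4) → q2) → q5), F (¬q1 ∨ q3).
F (¬q1 ∨ q3): α-rule — add F ¬q1, F q3.
T (¬q1 ∨ q3): β-rule — branch into T ¬q1  //  T q3.
  branch 1 (add T ¬q1):
    × closes — contains both q1 and ¬q1.
  branch 2 (add T q3):
    × closes — contains both q3 and ¬q3.
All 2 branches close.
Every branch closed; the formula is unsatisfiable.

Unsatisfiable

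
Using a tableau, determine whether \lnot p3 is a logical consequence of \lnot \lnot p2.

No

Initial set: {\lnot \lnot p2; \lnot \lnot p3}.
\lnot \lnot p2: drop double negation, giving p2.
○ open, literals {p2=true, p3=true}.
0 branches closed, 1 open.
An open branch gives a countermodel: p2=true, p3=true (unmentioned atoms arbitrary); the premises hold there but the conclusion fails.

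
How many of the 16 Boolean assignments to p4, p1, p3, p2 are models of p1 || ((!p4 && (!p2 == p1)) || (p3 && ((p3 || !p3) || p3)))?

Initial set: {T (p1 || ((!p4 && (!p2 == p1)) || (p3 && ((p3 || !p3) || p3))))}.
T (p1 || ((!p4 && (!p2 == p1)) || (p3 && ((p3 || !p3) || p3)))): β-rule — branch into T p1  //  T ((!p4 && (!p2 == p1)) || (p3 && ((p3 || !p3) || p3))).
  branch 1 (add T p1):
    ○ open, literals {p1=T}.
  branch 2 (add T ((!p4 && (!p2 == p1)) || (p3 && ((p3 || !p3) || p3)))):
    T ((!p4 && (!p2 == p1)) || (p3 && ((p3 || !p3) || p3))): β-rule — branch into T (!p4 && (!p2 == p1))  //  T (p3 && ((p3 || !p3) || p3)).
      branch 2.1 (add T (!p4 && (!p2 == p1))):
        T (!p4 && (!p2 == p1)): α-rule — add T !p4, T (!p2 == p1).
        T (!p2 == p1): β-rule — branch into T !p2, T p1  //  F !p2, F p1.
          branch 2.1.1 (add T !p2, T p1):
            ○ open, literals {p1=T, p2=F, p4=F}.
          branch 2.1.2 (add F !p2, F p1):
            ○ open, literals {p1=F, p2=T, p4=F}.
      branch 2.2 (add T (p3 && ((p3 || !p3) || p3))):
        T (p3 && ((p3 || !p3) || p3)): α-rule — add T p3, T ((p3 || !p3) || p3).
        T ((p3 || !p3) || p3): β-rule — branch into T (p3 || !p3)  //  T p3.
          branch 2.2.1 (add T (p3 || !p3)):
            T (p3 || !p3): β-rule — branch into T p3  //  T !p3.
              branch 2.2.1.1 (add T p3):
                ○ open, literals {p3=T}.
              branch 2.2.1.2 (add T !p3):
                × closes — contains both p3 and !p3.
          branch 2.2.2 (add T p3):
            ○ open, literals {p3=T}.
1 branch closed, 5 open.
Each open branch fixes some atoms; the unmentioned ones are free. Counting distinct full assignments: branch {p1=T} (p4, p3, p2) contributes 8 new; branch {p1=T, p2=F, p4=F} (p3) contributes 0 new; branch {p1=F, p2=T, p4=F} (p3) contributes 2 new; branch {p3=T} (p4, p1, p2) contributes 3 new; branch {p3=T} (p4, p1, p2) contributes 0 new. Total: 13.

13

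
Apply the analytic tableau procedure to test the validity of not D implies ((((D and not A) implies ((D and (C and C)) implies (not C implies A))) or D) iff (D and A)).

Not valid

Assume the negation and expand:
Initial set: {not (not D implies ((((D and not A) implies ((D and (C and C)) implies (not C implies A))) or D) iff (D and A)))}.
not (not D implies ((((D and not A) implies ((D and (C and C)) implies (not C implies A))) or D) iff (D and A))): α-rule — add not D, not ((((D and not A) implies ((D and (C and C)) implies (not C implies A))) or D) iff (D and A)).
not ((((D and not A) implies ((D and (C and C)) implies (not C implies A))) or D) iff (D and A)): β-rule — branch into (((D and not A) implies ((D and (C and C)) implies (not C implies A))) or D), not (D and A)  //  not (((D and not A) implies ((D and (C and C)) implies (not C implies A))) or D), (D and A).
  branch 1 (add (((D and not A) implies ((D and (C and C)) implies (not C implies A))) or D), not (D and A)):
    (((D and not A) implies ((D and (C and C)) implies (not C implies A))) or D): β-rule — branch into ((D and not A) implies ((D and (C and C)) implies (not C implies A)))  //  D.
      branch 1.1 (add ((D and not A) implies ((D and (C and C)) implies (not C implies A)))):
        not (D and A): β-rule — branch into not D  //  not A.
          branch 1.1.1 (add not D):
            ((D and not A) implies ((D and (C and C)) implies (not C implies A))): β-rule — branch into not (D and not A)  //  ((D and (C and C)) implies (not C implies A)).
              branch 1.1.1.1 (add not (D and not A)):
                not (D and not A): β-rule — branch into not D  //  not not A.
                  branch 1.1.1.1.1 (add not D):
                    ○ open, literals {D=F}.
                  branch 1.1.1.1.2 (add not not A):
                    ○ open, literals {A=T, D=F}.
              branch 1.1.1.2 (add ((D and (C and C)) implies (not C implies A))):
                ((D and (C and C)) implies (not C implies A)): β-rule — branch into not (D and (C and C))  //  (not C implies A).
                  branch 1.1.1.2.1 (add not (D and (C and C))):
                    not (D and (C and C)): β-rule — branch into not D  //  not (C and C).
                      branch 1.1.1.2.1.1 (add not D):
                        ○ open, literals {D=F}.
                      branch 1.1.1.2.1.2 (add not (C and C)):
                        not (C and C): β-rule — branch into not C  //  not C.
                          branch 1.1.1.2.1.2.1 (add not C):
                            ○ open, literals {C=F, D=F}.
                          branch 1.1.1.2.1.2.2 (add not C):
                            ○ open, literals {C=F, D=F}.
                  branch 1.1.1.2.2 (add (not C implies A)):
                    (not C implies A): β-rule — branch into not not C  //  A.
                      branch 1.1.1.2.2.1 (add not not C):
                        ○ open, literals {C=T, D=F}.
                      branch 1.1.1.2.2.2 (add A):
                        ○ open, literals {A=T, D=F}.
          branch 1.1.2 (add not A):
            ((D and not A) implies ((D and (C and C)) implies (not C implies A))): β-rule — branch into not (D and not A)  //  ((D and (C and C)) implies (not C implies A)).
              branch 1.1.2.1 (add not (D and not A)):
                not (D and not A): β-rule — branch into not D  //  not not A.
                  branch 1.1.2.1.1 (add not D):
                    ○ open, literals {A=F, D=F}.
                  branch 1.1.2.1.2 (add not not A):
                    × closes — contains both A and not A.
              branch 1.1.2.2 (add ((D and (C and C)) implies (not C implies A))):
                ((D and (C and C)) implies (not C implies A)): β-rule — branch into not (D and (C and C))  //  (not C implies A).
                  branch 1.1.2.2.1 (add not (D and (C and C))):
                    not (D and (C and C)): β-rule — branch into not D  //  not (C and C).
                      branch 1.1.2.2.1.1 (add not D):
                        ○ open, literals {A=F, D=F}.
                      branch 1.1.2.2.1.2 (add not (C and C)):
                        not (C and C): β-rule — branch into not C  //  not C.
                          branch 1.1.2.2.1.2.1 (add not C):
                            ○ open, literals {A=F, C=F, D=F}.
                          branch 1.1.2.2.1.2.2 (add not C):
                            ○ open, literals {A=F, C=F, D=F}.
                  branch 1.1.2.2.2 (add (not C implies A)):
                    (not C implies A): β-rule — branch into not not C  //  A.
                      branch 1.1.2.2.2.1 (add not not C):
                        ○ open, literals {A=F, C=T, D=F}.
                      branch 1.1.2.2.2.2 (add A):
                        × closes — contains both A and not A.
      branch 1.2 (add D):
        × closes — contains both D and not D.
  branch 2 (add not (((D and not A) implies ((D and (C and C)) implies (not C implies A))) or D), (D and A)):
    not (((D and not A) implies ((D and (C and C)) implies (not C implies A))) or D): α-rule — add not ((D and not A) implies ((D and (C and C)) implies (not C implies A))), not D.
    (D and A): α-rule — add D, A.
    × closes — contains both D and not D.
4 branches closed, 12 open.
An open branch gives a countermodel: D=F (unmentioned atoms arbitrary); under it the original formula is false.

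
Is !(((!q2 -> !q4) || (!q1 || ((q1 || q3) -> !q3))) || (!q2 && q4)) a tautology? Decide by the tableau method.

Not valid

Assume the negation and expand:
Initial set: {!!(((!q2 -> !q4) || (!q1 || ((q1 || q3) -> !q3))) || (!q2 && q4))}.
!!(((!q2 -> !q4) || (!q1 || ((q1 || q3) -> !q3))) || (!q2 && q4)): β-rule — branch into ((!q2 -> !q4) || (!q1 || ((q1 || q3) -> !q3)))  //  (!q2 && q4).
  branch 1 (add ((!q2 -> !q4) || (!q1 || ((q1 || q3) -> !q3)))):
    ((!q2 -> !q4) || (!q1 || ((q1 || q3) -> !q3))): β-rule — branch into (!q2 -> !q4)  //  (!q1 || ((q1 || q3) -> !q3)).
      branch 1.1 (add (!q2 -> !q4)):
        (!q2 -> !q4): β-rule — branch into !!q2  //  !q4.
          branch 1.1.1 (add !!q2):
            ○ open, literals {q2=true}.
          branch 1.1.2 (add !q4):
            ○ open, literals {q4=false}.
      branch 1.2 (add (!q1 || ((q1 || q3) -> !q3))):
        (!q1 || ((q1 || q3) -> !q3)): β-rule — branch into !q1  //  ((q1 || q3) -> !q3).
          branch 1.2.1 (add !q1):
            ○ open, literals {q1=false}.
          branch 1.2.2 (add ((q1 || q3) -> !q3)):
            ((q1 || q3) -> !q3): β-rule — branch into !(q1 || q3)  //  !q3.
              branch 1.2.2.1 (add !(q1 || q3)):
                !(q1 || q3): α-rule — add !q1, !q3.
                ○ open, literals {q1=false, q3=false}.
              branch 1.2.2.2 (add !q3):
                ○ open, literals {q3=false}.
  branch 2 (add (!q2 && q4)):
    (!q2 && q4): α-rule — add !q2, q4.
    ○ open, literals {q2=false, q4=true}.
0 branches closed, 6 open.
An open branch gives a countermodel: q2=true (unmentioned atoms arbitrary); under it the original formula is false.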